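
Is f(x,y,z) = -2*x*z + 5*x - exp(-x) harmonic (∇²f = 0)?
No, ∇²f = -exp(-x)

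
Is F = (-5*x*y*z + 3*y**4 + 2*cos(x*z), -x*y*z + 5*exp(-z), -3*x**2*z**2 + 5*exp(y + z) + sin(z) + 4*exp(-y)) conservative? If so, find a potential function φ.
No, ∇×F = (x*y + 5*exp(y + z) + 5*exp(-z) - 4*exp(-y), x*(-5*y + 6*z**2 - 2*sin(x*z)), 5*x*z - 12*y**3 - y*z) ≠ 0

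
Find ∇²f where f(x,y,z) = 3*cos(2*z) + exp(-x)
-12*cos(2*z) + exp(-x)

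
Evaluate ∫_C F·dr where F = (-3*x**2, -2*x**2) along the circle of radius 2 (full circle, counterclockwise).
0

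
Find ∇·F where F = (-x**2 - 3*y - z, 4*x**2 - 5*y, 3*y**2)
-2*x - 5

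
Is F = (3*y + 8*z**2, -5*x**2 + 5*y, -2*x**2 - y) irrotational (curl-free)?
No, ∇×F = (-1, 4*x + 16*z, -10*x - 3)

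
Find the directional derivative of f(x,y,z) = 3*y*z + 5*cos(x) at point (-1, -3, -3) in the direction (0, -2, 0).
9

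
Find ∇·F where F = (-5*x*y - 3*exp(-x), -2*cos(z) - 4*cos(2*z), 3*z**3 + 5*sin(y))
-5*y + 9*z**2 + 3*exp(-x)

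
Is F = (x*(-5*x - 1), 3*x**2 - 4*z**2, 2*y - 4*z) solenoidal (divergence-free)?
No, ∇·F = -10*x - 5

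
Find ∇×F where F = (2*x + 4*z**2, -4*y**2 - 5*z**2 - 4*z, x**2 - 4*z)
(10*z + 4, -2*x + 8*z, 0)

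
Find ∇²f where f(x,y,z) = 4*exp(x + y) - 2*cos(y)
8*exp(x + y) + 2*cos(y)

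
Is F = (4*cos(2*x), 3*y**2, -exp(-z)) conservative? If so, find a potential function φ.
Yes, F is conservative. φ = y**3 + 2*sin(2*x) + exp(-z)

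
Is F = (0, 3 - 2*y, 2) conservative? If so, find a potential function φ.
Yes, F is conservative. φ = -y**2 + 3*y + 2*z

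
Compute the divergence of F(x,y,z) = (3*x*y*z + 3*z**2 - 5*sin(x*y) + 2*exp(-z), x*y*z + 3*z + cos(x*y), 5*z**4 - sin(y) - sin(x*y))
x*z - x*sin(x*y) + 3*y*z - 5*y*cos(x*y) + 20*z**3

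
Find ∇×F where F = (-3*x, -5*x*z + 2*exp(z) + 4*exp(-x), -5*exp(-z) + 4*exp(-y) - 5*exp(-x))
(5*x - 2*exp(z) - 4*exp(-y), -5*exp(-x), -5*z - 4*exp(-x))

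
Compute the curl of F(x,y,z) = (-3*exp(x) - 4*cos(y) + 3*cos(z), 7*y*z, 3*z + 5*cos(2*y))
(-7*y - 10*sin(2*y), -3*sin(z), -4*sin(y))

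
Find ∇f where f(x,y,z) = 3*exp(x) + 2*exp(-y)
(3*exp(x), -2*exp(-y), 0)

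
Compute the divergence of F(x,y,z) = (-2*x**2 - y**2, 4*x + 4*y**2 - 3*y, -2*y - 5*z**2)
-4*x + 8*y - 10*z - 3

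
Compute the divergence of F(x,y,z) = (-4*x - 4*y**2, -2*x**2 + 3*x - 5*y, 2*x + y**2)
-9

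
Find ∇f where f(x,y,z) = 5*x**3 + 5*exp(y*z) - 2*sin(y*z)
(15*x**2, z*(5*exp(y*z) - 2*cos(y*z)), y*(5*exp(y*z) - 2*cos(y*z)))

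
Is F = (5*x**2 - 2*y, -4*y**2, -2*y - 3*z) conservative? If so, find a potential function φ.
No, ∇×F = (-2, 0, 2) ≠ 0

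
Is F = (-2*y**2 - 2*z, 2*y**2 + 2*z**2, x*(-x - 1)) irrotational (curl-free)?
No, ∇×F = (-4*z, 2*x - 1, 4*y)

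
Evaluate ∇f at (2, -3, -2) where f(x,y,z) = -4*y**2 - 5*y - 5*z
(0, 19, -5)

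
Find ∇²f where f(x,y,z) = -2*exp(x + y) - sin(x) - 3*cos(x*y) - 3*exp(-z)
3*x**2*cos(x*y) + 3*y**2*cos(x*y) - 4*exp(x + y) + sin(x) - 3*exp(-z)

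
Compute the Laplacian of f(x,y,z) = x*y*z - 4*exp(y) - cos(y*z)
y**2*cos(y*z) + z**2*cos(y*z) - 4*exp(y)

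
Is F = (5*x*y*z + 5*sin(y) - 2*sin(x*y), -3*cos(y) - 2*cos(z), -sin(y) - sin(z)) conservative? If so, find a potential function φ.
No, ∇×F = (-2*sin(z) - cos(y), 5*x*y, -5*x*z + 2*x*cos(x*y) - 5*cos(y)) ≠ 0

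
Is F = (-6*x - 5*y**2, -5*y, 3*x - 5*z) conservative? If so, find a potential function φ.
No, ∇×F = (0, -3, 10*y) ≠ 0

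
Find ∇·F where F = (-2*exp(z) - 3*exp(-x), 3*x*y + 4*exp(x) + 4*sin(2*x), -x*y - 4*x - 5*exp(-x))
3*x + 3*exp(-x)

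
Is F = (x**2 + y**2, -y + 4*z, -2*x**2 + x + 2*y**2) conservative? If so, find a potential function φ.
No, ∇×F = (4*y - 4, 4*x - 1, -2*y) ≠ 0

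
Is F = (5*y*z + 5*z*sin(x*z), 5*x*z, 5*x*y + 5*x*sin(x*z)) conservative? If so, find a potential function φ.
Yes, F is conservative. φ = 5*x*y*z - 5*cos(x*z)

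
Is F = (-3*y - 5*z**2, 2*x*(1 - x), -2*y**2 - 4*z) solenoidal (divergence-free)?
No, ∇·F = -4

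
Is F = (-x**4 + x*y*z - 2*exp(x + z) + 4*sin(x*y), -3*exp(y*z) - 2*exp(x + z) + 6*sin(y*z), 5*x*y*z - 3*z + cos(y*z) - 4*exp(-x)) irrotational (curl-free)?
No, ∇×F = (5*x*z + 3*y*exp(y*z) - 6*y*cos(y*z) - z*sin(y*z) + 2*exp(x + z), x*y - 5*y*z - 2*exp(x + z) - 4*exp(-x), -x*z - 4*x*cos(x*y) - 2*exp(x + z))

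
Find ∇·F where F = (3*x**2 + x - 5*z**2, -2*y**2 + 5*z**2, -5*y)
6*x - 4*y + 1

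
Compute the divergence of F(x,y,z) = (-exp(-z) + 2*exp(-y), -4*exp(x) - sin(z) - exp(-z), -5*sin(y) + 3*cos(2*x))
0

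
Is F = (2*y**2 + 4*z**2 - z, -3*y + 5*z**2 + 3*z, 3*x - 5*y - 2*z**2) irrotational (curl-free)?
No, ∇×F = (-10*z - 8, 8*z - 4, -4*y)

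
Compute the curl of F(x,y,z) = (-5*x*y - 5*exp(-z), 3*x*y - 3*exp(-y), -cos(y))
(sin(y), 5*exp(-z), 5*x + 3*y)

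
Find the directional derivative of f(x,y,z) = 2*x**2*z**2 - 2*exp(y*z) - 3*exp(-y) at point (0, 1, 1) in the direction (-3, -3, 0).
sqrt(2)*(-3/2 + exp(2))*exp(-1)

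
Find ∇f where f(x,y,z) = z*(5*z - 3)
(0, 0, 10*z - 3)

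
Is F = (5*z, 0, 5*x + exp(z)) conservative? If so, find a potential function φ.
Yes, F is conservative. φ = 5*x*z + exp(z)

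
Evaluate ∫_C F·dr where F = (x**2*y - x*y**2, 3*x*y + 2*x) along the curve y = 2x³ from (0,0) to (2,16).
12592/21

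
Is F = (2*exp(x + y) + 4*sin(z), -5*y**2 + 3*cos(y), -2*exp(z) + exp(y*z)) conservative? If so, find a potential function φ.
No, ∇×F = (z*exp(y*z), 4*cos(z), -2*exp(x + y)) ≠ 0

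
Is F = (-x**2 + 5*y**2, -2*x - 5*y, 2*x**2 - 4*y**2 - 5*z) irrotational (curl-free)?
No, ∇×F = (-8*y, -4*x, -10*y - 2)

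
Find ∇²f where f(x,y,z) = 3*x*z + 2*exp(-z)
2*exp(-z)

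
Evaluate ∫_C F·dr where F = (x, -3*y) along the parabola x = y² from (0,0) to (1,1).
-1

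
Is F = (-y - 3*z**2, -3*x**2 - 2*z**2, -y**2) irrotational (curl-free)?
No, ∇×F = (-2*y + 4*z, -6*z, 1 - 6*x)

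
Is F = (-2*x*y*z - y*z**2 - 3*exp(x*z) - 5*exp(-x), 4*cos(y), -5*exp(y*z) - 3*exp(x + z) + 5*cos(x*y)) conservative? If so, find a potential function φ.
No, ∇×F = (-5*x*sin(x*y) - 5*z*exp(y*z), -2*x*y - 3*x*exp(x*z) - 2*y*z + 5*y*sin(x*y) + 3*exp(x + z), z*(2*x + z)) ≠ 0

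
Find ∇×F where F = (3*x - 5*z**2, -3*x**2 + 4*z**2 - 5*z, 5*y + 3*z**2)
(10 - 8*z, -10*z, -6*x)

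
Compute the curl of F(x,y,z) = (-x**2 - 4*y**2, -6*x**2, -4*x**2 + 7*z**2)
(0, 8*x, -12*x + 8*y)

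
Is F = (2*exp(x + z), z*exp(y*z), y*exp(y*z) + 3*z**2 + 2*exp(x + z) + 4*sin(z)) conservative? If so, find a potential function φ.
Yes, F is conservative. φ = z**3 + exp(y*z) + 2*exp(x + z) - 4*cos(z)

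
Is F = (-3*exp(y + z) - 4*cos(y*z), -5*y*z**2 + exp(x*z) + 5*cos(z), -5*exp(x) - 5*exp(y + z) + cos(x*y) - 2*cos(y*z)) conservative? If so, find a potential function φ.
No, ∇×F = (-x*exp(x*z) - x*sin(x*y) + 10*y*z + 2*z*sin(y*z) - 5*exp(y + z) + 5*sin(z), y*sin(x*y) + 4*y*sin(y*z) + 5*exp(x) - 3*exp(y + z), z*exp(x*z) - 4*z*sin(y*z) + 3*exp(y + z)) ≠ 0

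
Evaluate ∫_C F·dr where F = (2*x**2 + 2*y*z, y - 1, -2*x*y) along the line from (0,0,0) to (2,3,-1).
41/6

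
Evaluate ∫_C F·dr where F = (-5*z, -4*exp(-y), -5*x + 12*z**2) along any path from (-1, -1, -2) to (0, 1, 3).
150 - 8*sinh(1)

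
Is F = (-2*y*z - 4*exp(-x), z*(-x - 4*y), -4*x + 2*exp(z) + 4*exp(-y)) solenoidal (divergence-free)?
No, ∇·F = -4*z + 2*exp(z) + 4*exp(-x)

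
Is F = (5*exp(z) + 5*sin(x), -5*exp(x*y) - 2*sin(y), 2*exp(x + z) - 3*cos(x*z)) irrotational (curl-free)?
No, ∇×F = (0, -3*z*sin(x*z) + 5*exp(z) - 2*exp(x + z), -5*y*exp(x*y))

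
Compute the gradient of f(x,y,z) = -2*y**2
(0, -4*y, 0)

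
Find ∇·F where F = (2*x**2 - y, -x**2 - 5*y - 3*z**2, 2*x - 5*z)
4*x - 10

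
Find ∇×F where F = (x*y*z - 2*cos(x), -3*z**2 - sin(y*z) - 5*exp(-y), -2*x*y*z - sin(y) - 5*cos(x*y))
(-2*x*z + 5*x*sin(x*y) + y*cos(y*z) + 6*z - cos(y), y*(x + 2*z - 5*sin(x*y)), -x*z)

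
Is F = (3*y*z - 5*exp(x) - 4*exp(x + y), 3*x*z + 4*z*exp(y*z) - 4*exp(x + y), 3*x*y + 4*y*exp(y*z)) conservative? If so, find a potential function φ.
Yes, F is conservative. φ = 3*x*y*z - 5*exp(x) + 4*exp(y*z) - 4*exp(x + y)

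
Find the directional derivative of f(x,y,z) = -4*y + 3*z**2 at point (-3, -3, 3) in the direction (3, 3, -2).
-24*sqrt(22)/11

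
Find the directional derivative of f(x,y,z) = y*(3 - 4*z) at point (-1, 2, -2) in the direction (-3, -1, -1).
-3*sqrt(11)/11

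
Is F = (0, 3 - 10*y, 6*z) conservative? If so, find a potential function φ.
Yes, F is conservative. φ = -5*y**2 + 3*y + 3*z**2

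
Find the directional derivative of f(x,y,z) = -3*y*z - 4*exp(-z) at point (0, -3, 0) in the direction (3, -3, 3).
13*sqrt(3)/3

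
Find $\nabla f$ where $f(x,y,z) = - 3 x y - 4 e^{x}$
(-3*y - 4*exp(x), -3*x, 0)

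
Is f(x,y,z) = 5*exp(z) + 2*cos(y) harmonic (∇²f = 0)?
No, ∇²f = 5*exp(z) - 2*cos(y)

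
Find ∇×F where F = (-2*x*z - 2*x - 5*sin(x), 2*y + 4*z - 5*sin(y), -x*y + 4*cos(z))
(-x - 4, -2*x + y, 0)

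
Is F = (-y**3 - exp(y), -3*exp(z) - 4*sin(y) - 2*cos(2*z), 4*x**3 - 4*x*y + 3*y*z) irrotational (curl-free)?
No, ∇×F = (-4*x + 3*z + 3*exp(z) - 4*sin(2*z), -12*x**2 + 4*y, 3*y**2 + exp(y))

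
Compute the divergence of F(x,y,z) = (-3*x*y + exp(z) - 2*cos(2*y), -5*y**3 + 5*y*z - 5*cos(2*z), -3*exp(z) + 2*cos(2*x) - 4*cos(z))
-15*y**2 - 3*y + 5*z - 3*exp(z) + 4*sin(z)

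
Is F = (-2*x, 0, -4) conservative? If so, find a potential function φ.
Yes, F is conservative. φ = -x**2 - 4*z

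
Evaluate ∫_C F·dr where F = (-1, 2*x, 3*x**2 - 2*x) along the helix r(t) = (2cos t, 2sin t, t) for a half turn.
4 + 10*pi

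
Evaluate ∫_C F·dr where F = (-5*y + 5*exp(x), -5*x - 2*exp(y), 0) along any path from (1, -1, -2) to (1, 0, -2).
-7 + 2*exp(-1)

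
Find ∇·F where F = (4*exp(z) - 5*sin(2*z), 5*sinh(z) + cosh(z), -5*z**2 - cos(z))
-10*z + sin(z)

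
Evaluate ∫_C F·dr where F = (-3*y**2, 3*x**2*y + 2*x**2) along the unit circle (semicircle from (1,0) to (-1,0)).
4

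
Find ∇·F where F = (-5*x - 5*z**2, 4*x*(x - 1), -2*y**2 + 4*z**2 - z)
8*z - 6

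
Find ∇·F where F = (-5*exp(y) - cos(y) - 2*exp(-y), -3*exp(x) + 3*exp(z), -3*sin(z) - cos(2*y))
-3*cos(z)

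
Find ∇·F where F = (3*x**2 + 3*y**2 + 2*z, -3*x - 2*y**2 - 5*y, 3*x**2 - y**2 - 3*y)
6*x - 4*y - 5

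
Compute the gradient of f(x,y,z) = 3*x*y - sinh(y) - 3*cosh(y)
(3*y, 3*x - 3*sinh(y) - cosh(y), 0)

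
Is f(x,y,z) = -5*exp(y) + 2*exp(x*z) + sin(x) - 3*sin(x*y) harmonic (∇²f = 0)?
No, ∇²f = 2*x**2*exp(x*z) + 3*x**2*sin(x*y) + 3*y**2*sin(x*y) + 2*z**2*exp(x*z) - 5*exp(y) - sin(x)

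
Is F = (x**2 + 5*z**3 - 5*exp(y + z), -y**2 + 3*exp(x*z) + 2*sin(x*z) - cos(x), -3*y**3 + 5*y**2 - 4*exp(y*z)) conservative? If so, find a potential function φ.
No, ∇×F = (-3*x*exp(x*z) - 2*x*cos(x*z) - 9*y**2 + 10*y - 4*z*exp(y*z), 15*z**2 - 5*exp(y + z), 3*z*exp(x*z) + 2*z*cos(x*z) + 5*exp(y + z) + sin(x)) ≠ 0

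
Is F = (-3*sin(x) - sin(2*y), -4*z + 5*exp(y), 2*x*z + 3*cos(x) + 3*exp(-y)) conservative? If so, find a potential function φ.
No, ∇×F = (4 - 3*exp(-y), -2*z + 3*sin(x), 2*cos(2*y)) ≠ 0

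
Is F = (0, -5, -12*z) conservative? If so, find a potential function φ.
Yes, F is conservative. φ = -5*y - 6*z**2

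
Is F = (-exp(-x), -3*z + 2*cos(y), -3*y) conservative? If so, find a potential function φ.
Yes, F is conservative. φ = -3*y*z + 2*sin(y) + exp(-x)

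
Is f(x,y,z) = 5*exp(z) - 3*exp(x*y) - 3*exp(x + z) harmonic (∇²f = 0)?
No, ∇²f = -3*x**2*exp(x*y) - 3*y**2*exp(x*y) + 5*exp(z) - 6*exp(x + z)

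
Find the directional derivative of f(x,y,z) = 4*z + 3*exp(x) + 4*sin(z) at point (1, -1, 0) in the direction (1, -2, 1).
sqrt(6)*(8 + 3*E)/6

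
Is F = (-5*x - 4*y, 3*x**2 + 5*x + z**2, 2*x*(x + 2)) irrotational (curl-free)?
No, ∇×F = (-2*z, -4*x - 4, 6*x + 9)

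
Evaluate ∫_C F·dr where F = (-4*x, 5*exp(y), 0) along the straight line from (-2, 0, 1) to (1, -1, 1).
1 + 5*exp(-1)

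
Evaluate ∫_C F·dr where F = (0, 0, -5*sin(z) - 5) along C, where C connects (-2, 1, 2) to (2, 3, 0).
15 - 5*cos(2)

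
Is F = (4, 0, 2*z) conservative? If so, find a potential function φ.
Yes, F is conservative. φ = 4*x + z**2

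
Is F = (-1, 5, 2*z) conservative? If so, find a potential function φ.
Yes, F is conservative. φ = -x + 5*y + z**2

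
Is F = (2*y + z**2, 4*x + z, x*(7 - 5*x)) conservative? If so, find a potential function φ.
No, ∇×F = (-1, 10*x + 2*z - 7, 2) ≠ 0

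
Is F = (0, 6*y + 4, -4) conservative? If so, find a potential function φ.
Yes, F is conservative. φ = 3*y**2 + 4*y - 4*z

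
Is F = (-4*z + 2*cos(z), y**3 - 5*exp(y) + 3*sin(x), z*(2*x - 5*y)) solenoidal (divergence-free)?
No, ∇·F = 2*x + 3*y**2 - 5*y - 5*exp(y)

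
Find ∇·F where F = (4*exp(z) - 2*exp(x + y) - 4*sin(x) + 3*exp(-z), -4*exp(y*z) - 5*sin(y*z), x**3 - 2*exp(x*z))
-2*x*exp(x*z) - 4*z*exp(y*z) - 5*z*cos(y*z) - 2*exp(x + y) - 4*cos(x)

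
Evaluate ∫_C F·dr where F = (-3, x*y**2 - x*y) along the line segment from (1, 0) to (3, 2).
-4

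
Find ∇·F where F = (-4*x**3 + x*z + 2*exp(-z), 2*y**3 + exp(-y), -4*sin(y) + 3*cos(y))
-12*x**2 + 6*y**2 + z - exp(-y)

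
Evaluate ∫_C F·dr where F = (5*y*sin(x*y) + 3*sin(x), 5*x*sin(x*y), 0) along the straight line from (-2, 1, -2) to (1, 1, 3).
-8*cos(1) + 8*cos(2)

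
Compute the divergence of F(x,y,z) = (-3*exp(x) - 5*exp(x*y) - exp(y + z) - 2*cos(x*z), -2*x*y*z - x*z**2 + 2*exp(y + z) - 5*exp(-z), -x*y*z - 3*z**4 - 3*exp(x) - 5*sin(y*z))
-x*y - 2*x*z - 5*y*exp(x*y) - 5*y*cos(y*z) - 12*z**3 + 2*z*sin(x*z) - 3*exp(x) + 2*exp(y + z)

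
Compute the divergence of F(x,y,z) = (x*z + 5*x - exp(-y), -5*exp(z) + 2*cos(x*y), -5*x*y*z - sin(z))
-5*x*y - 2*x*sin(x*y) + z - cos(z) + 5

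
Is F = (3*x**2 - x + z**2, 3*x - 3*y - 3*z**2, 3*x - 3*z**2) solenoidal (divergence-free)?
No, ∇·F = 6*x - 6*z - 4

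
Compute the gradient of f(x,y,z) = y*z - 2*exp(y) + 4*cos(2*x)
(-8*sin(2*x), z - 2*exp(y), y)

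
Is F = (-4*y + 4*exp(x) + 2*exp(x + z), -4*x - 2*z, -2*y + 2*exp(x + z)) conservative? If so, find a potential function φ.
Yes, F is conservative. φ = -4*x*y - 2*y*z + 4*exp(x) + 2*exp(x + z)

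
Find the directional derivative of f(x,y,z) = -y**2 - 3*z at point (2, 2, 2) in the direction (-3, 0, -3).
3*sqrt(2)/2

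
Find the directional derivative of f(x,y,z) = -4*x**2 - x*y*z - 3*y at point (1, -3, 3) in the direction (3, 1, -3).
-12*sqrt(19)/19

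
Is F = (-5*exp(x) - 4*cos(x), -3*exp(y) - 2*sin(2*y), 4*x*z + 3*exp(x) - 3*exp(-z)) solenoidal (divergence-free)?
No, ∇·F = 4*x - 5*exp(x) - 3*exp(y) + 4*sin(x) - 4*cos(2*y) + 3*exp(-z)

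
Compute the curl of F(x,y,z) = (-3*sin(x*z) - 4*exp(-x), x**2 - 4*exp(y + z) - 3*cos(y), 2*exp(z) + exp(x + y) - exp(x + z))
(exp(x + y) + 4*exp(y + z), -3*x*cos(x*z) - exp(x + y) + exp(x + z), 2*x)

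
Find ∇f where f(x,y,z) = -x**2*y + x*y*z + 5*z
(y*(-2*x + z), x*(-x + z), x*y + 5)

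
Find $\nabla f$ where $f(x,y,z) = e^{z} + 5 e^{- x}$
(-5*exp(-x), 0, exp(z))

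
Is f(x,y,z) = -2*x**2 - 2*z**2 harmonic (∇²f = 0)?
No, ∇²f = -8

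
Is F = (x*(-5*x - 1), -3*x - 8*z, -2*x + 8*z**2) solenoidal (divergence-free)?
No, ∇·F = -10*x + 16*z - 1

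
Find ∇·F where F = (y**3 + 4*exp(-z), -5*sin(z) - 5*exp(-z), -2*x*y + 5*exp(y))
0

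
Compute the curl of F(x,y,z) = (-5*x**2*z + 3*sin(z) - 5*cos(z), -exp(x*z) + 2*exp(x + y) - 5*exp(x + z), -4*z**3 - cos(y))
(x*exp(x*z) + 5*exp(x + z) + sin(y), -5*x**2 + 5*sin(z) + 3*cos(z), -z*exp(x*z) + 2*exp(x + y) - 5*exp(x + z))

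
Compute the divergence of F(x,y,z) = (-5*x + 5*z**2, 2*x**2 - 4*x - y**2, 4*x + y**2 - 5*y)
-2*y - 5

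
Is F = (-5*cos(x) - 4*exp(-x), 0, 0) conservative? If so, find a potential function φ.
Yes, F is conservative. φ = -5*sin(x) + 4*exp(-x)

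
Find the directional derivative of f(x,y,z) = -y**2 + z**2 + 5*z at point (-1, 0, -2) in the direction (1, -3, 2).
sqrt(14)/7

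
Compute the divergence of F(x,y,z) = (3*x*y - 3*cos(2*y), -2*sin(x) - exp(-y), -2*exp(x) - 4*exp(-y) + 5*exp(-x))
3*y + exp(-y)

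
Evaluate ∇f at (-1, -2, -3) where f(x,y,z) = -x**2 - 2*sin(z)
(2, 0, -2*cos(3))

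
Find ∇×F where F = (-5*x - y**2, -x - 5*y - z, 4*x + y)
(2, -4, 2*y - 1)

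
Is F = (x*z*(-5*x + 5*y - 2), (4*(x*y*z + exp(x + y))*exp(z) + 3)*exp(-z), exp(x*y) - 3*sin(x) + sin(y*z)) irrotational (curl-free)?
No, ∇×F = (-4*x*y + x*exp(x*y) + z*cos(y*z) + 3*exp(-z), -x*(5*x - 5*y + 2) - y*exp(x*y) + 3*cos(x), -5*x*z + 4*y*z + 4*exp(x + y))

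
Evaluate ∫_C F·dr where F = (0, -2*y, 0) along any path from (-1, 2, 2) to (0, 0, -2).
4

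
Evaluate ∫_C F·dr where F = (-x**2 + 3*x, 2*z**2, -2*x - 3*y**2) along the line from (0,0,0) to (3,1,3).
-3/2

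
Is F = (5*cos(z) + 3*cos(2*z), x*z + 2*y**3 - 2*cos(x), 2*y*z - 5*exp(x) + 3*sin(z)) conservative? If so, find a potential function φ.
No, ∇×F = (-x + 2*z, 5*exp(x) - 5*sin(z) - 6*sin(2*z), z + 2*sin(x)) ≠ 0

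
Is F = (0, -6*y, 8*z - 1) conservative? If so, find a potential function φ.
Yes, F is conservative. φ = -3*y**2 + 4*z**2 - z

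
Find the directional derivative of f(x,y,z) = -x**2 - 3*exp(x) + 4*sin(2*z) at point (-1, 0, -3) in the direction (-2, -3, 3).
sqrt(22)*(-2*E + 3 + 12*E*cos(6))*exp(-1)/11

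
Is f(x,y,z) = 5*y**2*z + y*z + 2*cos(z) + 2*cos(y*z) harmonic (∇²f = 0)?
No, ∇²f = -2*y**2*cos(y*z) - 2*z*(z*cos(y*z) - 5) - 2*cos(z)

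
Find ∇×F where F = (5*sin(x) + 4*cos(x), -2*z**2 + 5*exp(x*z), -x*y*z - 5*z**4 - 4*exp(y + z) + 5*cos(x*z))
(-x*z - 5*x*exp(x*z) + 4*z - 4*exp(y + z), z*(y + 5*sin(x*z)), 5*z*exp(x*z))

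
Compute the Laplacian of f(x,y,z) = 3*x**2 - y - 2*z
6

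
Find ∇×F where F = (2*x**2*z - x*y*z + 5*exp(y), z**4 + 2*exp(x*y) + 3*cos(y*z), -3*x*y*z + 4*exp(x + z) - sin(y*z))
(-3*x*z + 3*y*sin(y*z) - 4*z**3 - z*cos(y*z), 2*x**2 - x*y + 3*y*z - 4*exp(x + z), x*z + 2*y*exp(x*y) - 5*exp(y))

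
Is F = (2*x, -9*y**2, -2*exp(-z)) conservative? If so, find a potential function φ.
Yes, F is conservative. φ = x**2 - 3*y**3 + 2*exp(-z)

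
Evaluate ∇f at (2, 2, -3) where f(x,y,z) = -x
(-1, 0, 0)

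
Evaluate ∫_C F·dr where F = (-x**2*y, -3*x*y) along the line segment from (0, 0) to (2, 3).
-24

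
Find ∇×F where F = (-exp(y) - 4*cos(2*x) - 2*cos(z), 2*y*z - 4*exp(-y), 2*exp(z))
(-2*y, 2*sin(z), exp(y))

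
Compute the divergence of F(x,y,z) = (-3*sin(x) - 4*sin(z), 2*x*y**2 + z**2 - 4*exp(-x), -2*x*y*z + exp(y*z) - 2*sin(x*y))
2*x*y + y*exp(y*z) - 3*cos(x)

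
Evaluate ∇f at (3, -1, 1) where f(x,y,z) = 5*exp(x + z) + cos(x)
(-sin(3) + 5*exp(4), 0, 5*exp(4))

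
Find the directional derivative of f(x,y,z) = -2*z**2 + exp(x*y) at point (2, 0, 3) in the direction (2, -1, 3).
-19*sqrt(14)/7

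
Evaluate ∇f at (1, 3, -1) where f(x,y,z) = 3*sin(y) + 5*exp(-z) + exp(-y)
(0, 3*cos(3) - exp(-3), -5*E)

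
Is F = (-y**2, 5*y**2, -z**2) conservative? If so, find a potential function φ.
No, ∇×F = (0, 0, 2*y) ≠ 0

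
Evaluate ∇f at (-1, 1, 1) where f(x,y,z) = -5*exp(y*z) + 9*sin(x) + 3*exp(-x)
(-3*E + 9*cos(1), -5*E, -5*E)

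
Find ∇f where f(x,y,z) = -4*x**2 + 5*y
(-8*x, 5, 0)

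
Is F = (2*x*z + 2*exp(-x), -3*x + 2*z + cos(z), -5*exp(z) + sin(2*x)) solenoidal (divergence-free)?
No, ∇·F = 2*z - 5*exp(z) - 2*exp(-x)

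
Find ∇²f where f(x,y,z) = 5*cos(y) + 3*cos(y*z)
-3*y**2*cos(y*z) - 3*z**2*cos(y*z) - 5*cos(y)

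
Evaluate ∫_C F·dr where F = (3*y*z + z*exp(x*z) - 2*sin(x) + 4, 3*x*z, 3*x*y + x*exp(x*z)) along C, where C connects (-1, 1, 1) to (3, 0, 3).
2*cos(3) - 2*cos(1) - exp(-1) + 19 + exp(9)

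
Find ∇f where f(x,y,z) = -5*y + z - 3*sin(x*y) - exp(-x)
(-3*y*cos(x*y) + exp(-x), -3*x*cos(x*y) - 5, 1)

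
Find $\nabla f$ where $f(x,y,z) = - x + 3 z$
(-1, 0, 3)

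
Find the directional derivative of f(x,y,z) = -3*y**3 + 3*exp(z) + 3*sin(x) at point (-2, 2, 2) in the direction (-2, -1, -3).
3*sqrt(14)*(-3*exp(2) - 2*cos(2) + 12)/14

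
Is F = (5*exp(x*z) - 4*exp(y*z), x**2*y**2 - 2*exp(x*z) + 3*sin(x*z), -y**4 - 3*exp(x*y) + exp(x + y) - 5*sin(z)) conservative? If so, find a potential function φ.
No, ∇×F = (-3*x*exp(x*y) + 2*x*exp(x*z) - 3*x*cos(x*z) - 4*y**3 + exp(x + y), 5*x*exp(x*z) + 3*y*exp(x*y) - 4*y*exp(y*z) - exp(x + y), 2*x*y**2 - 2*z*exp(x*z) + 4*z*exp(y*z) + 3*z*cos(x*z)) ≠ 0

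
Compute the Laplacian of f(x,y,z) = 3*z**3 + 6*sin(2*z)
18*z - 24*sin(2*z)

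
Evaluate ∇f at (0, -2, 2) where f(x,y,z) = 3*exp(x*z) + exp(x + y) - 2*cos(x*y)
(exp(-2) + 6, exp(-2), 0)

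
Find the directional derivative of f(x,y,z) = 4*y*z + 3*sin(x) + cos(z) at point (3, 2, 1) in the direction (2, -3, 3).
3*sqrt(22)*(2*cos(3) - sin(1) + 4)/22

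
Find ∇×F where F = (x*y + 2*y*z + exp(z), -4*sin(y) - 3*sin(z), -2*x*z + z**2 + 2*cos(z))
(3*cos(z), 2*y + 2*z + exp(z), -x - 2*z)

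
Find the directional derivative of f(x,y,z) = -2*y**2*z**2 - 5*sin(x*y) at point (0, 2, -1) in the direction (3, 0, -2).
-62*sqrt(13)/13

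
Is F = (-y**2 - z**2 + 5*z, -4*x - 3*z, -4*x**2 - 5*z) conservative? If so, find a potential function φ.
No, ∇×F = (3, 8*x - 2*z + 5, 2*y - 4) ≠ 0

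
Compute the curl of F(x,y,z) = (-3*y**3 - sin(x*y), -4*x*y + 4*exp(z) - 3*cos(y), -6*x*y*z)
(-6*x*z - 4*exp(z), 6*y*z, x*cos(x*y) + 9*y**2 - 4*y)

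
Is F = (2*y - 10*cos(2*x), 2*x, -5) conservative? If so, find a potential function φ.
Yes, F is conservative. φ = 2*x*y - 5*z - 5*sin(2*x)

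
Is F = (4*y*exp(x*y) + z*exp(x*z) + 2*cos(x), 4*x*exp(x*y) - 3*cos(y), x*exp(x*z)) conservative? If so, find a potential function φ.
Yes, F is conservative. φ = 4*exp(x*y) + exp(x*z) + 2*sin(x) - 3*sin(y)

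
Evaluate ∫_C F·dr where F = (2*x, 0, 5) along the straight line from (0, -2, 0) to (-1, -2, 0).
1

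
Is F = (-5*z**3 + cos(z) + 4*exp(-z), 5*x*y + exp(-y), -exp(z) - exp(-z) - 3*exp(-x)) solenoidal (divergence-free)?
No, ∇·F = 5*x + sinh(y) - 2*sinh(z) - cosh(y)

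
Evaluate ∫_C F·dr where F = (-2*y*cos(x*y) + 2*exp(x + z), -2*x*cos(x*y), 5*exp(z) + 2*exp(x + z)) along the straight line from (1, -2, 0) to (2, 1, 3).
-2*E - 5 - 4*sin(2) + 5*exp(3) + 2*exp(5)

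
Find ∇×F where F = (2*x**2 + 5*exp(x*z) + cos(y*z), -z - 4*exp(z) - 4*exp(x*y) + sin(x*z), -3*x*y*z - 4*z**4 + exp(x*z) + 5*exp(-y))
(-3*x*z - x*cos(x*z) + 4*exp(z) + 1 - 5*exp(-y), 5*x*exp(x*z) + 3*y*z - y*sin(y*z) - z*exp(x*z), -4*y*exp(x*y) + z*sin(y*z) + z*cos(x*z))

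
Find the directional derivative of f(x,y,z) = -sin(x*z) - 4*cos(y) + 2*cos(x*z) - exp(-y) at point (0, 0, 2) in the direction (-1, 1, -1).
sqrt(3)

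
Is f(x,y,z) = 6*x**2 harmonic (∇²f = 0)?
No, ∇²f = 12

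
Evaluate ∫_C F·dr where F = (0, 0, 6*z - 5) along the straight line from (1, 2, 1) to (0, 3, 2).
4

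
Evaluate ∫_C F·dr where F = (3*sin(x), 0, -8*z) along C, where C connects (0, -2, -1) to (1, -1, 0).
7 - 3*cos(1)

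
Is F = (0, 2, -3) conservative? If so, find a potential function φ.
Yes, F is conservative. φ = 2*y - 3*z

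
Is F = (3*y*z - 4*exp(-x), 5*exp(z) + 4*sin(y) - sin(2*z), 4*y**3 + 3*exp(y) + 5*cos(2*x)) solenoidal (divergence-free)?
No, ∇·F = 4*cos(y) + 4*exp(-x)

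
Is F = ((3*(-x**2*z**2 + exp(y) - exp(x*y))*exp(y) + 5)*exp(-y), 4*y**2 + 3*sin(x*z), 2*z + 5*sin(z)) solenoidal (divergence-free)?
No, ∇·F = -6*x*z**2 - 3*y*exp(x*y) + 8*y + 5*cos(z) + 2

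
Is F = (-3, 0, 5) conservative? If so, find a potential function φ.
Yes, F is conservative. φ = -3*x + 5*z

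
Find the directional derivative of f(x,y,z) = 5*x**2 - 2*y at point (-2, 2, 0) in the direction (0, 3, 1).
-3*sqrt(10)/5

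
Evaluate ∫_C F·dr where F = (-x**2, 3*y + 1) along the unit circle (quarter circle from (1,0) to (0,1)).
17/6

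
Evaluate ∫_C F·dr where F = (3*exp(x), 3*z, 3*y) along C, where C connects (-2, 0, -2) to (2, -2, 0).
6*sinh(2)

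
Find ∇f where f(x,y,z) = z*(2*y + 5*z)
(0, 2*z, 2*y + 10*z)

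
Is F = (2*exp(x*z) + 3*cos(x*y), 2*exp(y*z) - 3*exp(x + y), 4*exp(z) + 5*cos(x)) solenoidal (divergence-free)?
No, ∇·F = -3*y*sin(x*y) + 2*z*exp(x*z) + 2*z*exp(y*z) + 4*exp(z) - 3*exp(x + y)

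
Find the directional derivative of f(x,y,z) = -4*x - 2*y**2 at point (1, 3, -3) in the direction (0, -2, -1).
24*sqrt(5)/5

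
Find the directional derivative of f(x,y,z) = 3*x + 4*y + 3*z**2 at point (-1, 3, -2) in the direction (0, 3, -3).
8*sqrt(2)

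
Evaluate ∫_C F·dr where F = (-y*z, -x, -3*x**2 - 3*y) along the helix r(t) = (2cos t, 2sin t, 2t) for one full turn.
4*pi*(-7 + 2*pi)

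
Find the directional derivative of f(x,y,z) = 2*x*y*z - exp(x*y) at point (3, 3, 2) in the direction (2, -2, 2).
6*sqrt(3)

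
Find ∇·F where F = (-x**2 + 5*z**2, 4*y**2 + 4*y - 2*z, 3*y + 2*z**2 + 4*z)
-2*x + 8*y + 4*z + 8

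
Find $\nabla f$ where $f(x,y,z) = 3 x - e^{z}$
(3, 0, -exp(z))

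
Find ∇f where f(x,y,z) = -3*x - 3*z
(-3, 0, -3)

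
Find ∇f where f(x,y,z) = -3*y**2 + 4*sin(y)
(0, -6*y + 4*cos(y), 0)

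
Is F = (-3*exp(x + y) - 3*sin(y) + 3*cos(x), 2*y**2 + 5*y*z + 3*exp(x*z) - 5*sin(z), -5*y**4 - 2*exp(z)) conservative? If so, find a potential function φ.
No, ∇×F = (-3*x*exp(x*z) - 20*y**3 - 5*y + 5*cos(z), 0, 3*z*exp(x*z) + 3*exp(x + y) + 3*cos(y)) ≠ 0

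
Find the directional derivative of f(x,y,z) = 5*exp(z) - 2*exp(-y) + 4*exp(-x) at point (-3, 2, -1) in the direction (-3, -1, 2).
sqrt(14)*(-1 + 5*E + 6*exp(5))*exp(-2)/7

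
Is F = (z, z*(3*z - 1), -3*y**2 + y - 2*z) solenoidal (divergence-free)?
No, ∇·F = -2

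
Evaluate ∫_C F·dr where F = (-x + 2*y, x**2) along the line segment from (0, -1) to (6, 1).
6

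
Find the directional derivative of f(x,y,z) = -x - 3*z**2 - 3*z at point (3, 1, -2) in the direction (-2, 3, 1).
11*sqrt(14)/14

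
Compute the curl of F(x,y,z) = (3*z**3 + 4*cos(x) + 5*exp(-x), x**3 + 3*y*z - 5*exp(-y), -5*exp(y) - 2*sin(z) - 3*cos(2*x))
(-3*y - 5*exp(y), 9*z**2 - 6*sin(2*x), 3*x**2)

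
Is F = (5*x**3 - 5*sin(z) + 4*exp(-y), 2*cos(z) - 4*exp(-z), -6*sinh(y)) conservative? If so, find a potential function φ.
No, ∇×F = (2*sin(z) - 6*cosh(y) - 4*exp(-z), -5*cos(z), 4*exp(-y)) ≠ 0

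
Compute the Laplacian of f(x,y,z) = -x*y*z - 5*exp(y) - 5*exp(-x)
-5*exp(y) - 5*exp(-x)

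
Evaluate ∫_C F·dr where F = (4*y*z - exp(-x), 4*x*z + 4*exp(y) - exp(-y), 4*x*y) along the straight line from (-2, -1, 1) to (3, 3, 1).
-exp(2) - E - 4*exp(-1) + 2*exp(-3) + 28 + 4*exp(3)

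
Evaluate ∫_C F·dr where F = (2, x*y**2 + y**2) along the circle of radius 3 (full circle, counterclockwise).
81*pi/4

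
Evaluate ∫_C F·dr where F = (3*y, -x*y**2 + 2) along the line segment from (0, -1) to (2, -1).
-6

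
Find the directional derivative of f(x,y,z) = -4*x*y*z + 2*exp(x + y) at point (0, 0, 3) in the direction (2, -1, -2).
2/3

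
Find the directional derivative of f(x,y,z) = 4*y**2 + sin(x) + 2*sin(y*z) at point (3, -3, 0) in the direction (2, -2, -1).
2*cos(3)/3 + 18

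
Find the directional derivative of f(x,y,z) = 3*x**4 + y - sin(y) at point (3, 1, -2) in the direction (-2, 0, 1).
-648*sqrt(5)/5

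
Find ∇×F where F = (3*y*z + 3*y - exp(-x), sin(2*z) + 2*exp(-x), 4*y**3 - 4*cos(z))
(12*y**2 - 2*cos(2*z), 3*y, -3*z - 3 - 2*exp(-x))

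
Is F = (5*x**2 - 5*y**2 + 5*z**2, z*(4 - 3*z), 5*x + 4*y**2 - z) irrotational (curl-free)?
No, ∇×F = (8*y + 6*z - 4, 10*z - 5, 10*y)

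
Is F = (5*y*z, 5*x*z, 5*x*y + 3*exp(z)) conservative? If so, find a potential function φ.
Yes, F is conservative. φ = 5*x*y*z + 3*exp(z)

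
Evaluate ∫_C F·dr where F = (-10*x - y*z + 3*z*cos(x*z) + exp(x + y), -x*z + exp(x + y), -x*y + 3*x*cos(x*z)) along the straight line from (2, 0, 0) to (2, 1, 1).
-exp(2) - 2 + 3*sin(2) + exp(3)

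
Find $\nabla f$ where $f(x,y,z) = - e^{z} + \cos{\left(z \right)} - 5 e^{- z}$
(0, 0, -exp(z) - sin(z) + 5*exp(-z))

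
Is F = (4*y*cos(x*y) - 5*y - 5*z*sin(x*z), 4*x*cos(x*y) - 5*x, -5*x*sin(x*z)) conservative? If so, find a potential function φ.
Yes, F is conservative. φ = -5*x*y + 4*sin(x*y) + 5*cos(x*z)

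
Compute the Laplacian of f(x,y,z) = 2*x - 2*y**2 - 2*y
-4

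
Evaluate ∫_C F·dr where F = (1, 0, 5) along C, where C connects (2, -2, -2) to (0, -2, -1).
3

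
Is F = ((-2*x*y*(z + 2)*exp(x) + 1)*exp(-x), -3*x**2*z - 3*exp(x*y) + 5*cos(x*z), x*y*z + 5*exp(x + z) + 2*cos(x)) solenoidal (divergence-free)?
No, ∇·F = x*y - 3*x*exp(x*y) - 2*y*z - 4*y + 5*exp(x + z) - exp(-x)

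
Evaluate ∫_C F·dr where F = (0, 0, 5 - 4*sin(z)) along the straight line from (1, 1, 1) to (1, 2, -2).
-15 - 4*cos(1) + 4*cos(2)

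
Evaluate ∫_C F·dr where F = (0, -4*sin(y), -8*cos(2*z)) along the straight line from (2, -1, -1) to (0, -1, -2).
-4*sin(2) + 4*sin(4)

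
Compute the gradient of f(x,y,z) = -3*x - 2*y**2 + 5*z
(-3, -4*y, 5)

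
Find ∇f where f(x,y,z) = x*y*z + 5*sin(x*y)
(y*(z + 5*cos(x*y)), x*(z + 5*cos(x*y)), x*y)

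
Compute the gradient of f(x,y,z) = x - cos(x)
(sin(x) + 1, 0, 0)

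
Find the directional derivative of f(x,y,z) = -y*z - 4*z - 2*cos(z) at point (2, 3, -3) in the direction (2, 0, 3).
-3*sqrt(13)*(2*sin(3) + 7)/13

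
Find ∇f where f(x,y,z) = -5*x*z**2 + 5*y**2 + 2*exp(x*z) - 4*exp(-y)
(z*(-5*z + 2*exp(x*z)), 10*y + 4*exp(-y), 2*x*(-5*z + exp(x*z)))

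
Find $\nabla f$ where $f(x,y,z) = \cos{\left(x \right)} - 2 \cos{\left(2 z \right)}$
(-sin(x), 0, 4*sin(2*z))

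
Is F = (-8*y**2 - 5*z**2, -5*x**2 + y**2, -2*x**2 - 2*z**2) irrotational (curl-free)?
No, ∇×F = (0, 4*x - 10*z, -10*x + 16*y)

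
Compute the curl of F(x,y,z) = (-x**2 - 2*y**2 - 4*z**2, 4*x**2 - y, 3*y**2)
(6*y, -8*z, 8*x + 4*y)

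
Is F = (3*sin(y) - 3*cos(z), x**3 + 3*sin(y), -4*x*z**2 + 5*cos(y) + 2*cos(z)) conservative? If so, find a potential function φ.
No, ∇×F = (-5*sin(y), 4*z**2 + 3*sin(z), 3*x**2 - 3*cos(y)) ≠ 0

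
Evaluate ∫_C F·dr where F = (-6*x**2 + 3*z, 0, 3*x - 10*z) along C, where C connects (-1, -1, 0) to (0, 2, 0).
-2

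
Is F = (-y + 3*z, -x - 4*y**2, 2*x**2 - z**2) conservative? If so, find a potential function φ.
No, ∇×F = (0, 3 - 4*x, 0) ≠ 0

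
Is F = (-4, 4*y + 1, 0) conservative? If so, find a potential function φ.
Yes, F is conservative. φ = -4*x + 2*y**2 + y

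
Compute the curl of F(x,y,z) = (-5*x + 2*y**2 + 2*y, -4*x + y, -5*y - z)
(-5, 0, -4*y - 6)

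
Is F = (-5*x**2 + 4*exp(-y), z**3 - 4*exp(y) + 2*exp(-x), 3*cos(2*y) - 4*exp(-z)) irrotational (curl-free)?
No, ∇×F = (-3*z**2 - 6*sin(2*y), 0, 4*exp(-y) - 2*exp(-x))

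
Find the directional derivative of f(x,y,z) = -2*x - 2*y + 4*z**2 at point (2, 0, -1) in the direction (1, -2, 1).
-sqrt(6)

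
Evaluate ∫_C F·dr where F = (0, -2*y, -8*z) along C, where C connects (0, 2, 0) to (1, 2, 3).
-36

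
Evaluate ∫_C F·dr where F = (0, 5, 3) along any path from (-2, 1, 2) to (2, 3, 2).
10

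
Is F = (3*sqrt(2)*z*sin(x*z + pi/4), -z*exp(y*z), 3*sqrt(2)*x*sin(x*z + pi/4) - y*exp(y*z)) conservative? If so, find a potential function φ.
Yes, F is conservative. φ = -exp(y*z) - 3*sqrt(2)*cos(x*z + pi/4)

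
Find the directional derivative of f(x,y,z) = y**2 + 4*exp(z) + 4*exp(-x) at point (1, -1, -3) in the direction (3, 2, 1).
2*sqrt(14)*(-3*exp(2) - exp(3) + 1)*exp(-3)/7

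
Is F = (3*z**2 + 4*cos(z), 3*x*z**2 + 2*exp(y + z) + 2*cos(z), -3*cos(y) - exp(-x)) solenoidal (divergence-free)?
No, ∇·F = 2*exp(y + z)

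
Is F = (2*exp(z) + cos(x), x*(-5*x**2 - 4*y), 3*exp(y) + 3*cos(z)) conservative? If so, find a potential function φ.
No, ∇×F = (3*exp(y), 2*exp(z), -15*x**2 - 4*y) ≠ 0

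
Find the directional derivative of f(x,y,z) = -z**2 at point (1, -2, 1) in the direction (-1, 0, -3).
3*sqrt(10)/5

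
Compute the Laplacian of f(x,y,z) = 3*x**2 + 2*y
6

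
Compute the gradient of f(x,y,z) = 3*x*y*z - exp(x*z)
(z*(3*y - exp(x*z)), 3*x*z, x*(3*y - exp(x*z)))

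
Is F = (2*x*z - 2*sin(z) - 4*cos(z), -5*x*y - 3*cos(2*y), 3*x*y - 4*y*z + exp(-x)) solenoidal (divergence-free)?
No, ∇·F = -5*x - 4*y + 2*z + 6*sin(2*y)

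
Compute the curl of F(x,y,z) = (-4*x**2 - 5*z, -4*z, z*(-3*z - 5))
(4, -5, 0)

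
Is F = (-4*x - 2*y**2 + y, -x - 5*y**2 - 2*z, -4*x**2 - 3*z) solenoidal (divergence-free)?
No, ∇·F = -10*y - 7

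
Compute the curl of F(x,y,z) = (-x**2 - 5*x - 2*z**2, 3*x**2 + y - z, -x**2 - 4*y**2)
(1 - 8*y, 2*x - 4*z, 6*x)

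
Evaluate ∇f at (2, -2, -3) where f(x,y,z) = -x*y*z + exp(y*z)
(-6, 6 - 3*exp(6), 4 - 2*exp(6))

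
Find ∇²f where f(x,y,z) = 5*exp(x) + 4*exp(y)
5*exp(x) + 4*exp(y)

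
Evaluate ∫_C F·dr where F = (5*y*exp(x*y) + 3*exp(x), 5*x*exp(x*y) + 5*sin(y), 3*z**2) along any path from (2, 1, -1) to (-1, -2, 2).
-3*exp(2) + 3*exp(-1) - 5*cos(2) + 5*cos(1) + 9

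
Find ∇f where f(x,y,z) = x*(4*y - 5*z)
(4*y - 5*z, 4*x, -5*x)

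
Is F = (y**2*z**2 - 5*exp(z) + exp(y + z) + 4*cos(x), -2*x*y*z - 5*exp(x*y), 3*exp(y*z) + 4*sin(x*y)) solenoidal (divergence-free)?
No, ∇·F = -2*x*z - 5*x*exp(x*y) + 3*y*exp(y*z) - 4*sin(x)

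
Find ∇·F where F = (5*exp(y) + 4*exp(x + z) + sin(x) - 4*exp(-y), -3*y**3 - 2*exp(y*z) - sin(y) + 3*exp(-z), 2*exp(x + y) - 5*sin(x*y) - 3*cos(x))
-9*y**2 - 2*z*exp(y*z) + 4*exp(x + z) + cos(x) - cos(y)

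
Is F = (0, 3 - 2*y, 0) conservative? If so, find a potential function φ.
Yes, F is conservative. φ = y*(3 - y)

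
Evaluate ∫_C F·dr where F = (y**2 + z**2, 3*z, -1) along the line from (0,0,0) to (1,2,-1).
-1/3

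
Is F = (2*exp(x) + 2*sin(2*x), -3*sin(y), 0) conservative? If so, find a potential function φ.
Yes, F is conservative. φ = 2*exp(x) - cos(2*x) + 3*cos(y)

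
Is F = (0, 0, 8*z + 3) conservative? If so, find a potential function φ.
Yes, F is conservative. φ = z*(4*z + 3)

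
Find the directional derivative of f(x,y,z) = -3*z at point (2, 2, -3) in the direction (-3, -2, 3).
-9*sqrt(22)/22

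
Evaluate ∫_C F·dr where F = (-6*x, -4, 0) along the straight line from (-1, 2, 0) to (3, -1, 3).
-12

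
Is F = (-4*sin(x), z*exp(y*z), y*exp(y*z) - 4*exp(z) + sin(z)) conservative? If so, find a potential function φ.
Yes, F is conservative. φ = -4*exp(z) + exp(y*z) + 4*cos(x) - cos(z)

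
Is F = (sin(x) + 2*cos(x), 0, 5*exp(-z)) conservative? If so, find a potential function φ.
Yes, F is conservative. φ = 2*sin(x) - cos(x) - 5*exp(-z)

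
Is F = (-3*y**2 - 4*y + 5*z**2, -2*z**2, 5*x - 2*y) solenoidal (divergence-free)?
Yes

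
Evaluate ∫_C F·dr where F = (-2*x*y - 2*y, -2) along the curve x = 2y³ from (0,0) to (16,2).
-3436/7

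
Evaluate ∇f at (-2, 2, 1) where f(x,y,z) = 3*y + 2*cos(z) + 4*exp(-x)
(-4*exp(2), 3, -2*sin(1))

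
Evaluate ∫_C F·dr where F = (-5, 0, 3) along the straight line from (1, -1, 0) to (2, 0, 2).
1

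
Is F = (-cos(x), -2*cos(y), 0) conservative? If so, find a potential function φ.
Yes, F is conservative. φ = -sin(x) - 2*sin(y)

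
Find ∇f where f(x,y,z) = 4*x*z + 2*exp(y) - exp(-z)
(4*z, 2*exp(y), 4*x + exp(-z))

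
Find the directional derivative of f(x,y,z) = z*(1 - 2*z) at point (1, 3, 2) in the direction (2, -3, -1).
sqrt(14)/2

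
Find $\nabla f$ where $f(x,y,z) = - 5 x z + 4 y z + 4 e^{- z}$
(-5*z, 4*z, -5*x + 4*y - 4*exp(-z))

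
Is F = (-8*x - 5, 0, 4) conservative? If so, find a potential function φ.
Yes, F is conservative. φ = -4*x**2 - 5*x + 4*z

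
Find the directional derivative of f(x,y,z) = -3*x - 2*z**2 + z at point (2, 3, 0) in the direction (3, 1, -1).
-10*sqrt(11)/11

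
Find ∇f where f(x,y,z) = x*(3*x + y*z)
(6*x + y*z, x*z, x*y)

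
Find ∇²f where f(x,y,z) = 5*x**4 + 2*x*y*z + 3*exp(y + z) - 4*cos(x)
60*x**2 + 6*exp(y + z) + 4*cos(x)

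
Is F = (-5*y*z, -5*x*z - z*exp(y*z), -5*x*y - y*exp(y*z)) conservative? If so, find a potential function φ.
Yes, F is conservative. φ = -5*x*y*z - exp(y*z)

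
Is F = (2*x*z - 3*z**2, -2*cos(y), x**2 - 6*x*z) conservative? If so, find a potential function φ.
Yes, F is conservative. φ = x**2*z - 3*x*z**2 - 2*sin(y)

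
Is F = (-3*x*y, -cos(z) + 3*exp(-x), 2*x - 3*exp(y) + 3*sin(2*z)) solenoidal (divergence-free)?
No, ∇·F = -3*y + 6*cos(2*z)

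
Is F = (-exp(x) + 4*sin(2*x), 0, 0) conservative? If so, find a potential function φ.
Yes, F is conservative. φ = -exp(x) - 2*cos(2*x)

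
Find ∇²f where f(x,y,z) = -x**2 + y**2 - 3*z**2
-6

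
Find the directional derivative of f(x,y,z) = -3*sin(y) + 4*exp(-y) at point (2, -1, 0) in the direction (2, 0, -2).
0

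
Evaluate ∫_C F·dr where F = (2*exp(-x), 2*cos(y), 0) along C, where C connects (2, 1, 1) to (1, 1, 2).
2*(1 - E)*exp(-2)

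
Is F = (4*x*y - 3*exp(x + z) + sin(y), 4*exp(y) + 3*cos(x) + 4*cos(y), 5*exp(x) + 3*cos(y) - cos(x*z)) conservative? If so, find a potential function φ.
No, ∇×F = (-3*sin(y), -z*sin(x*z) - 5*exp(x) - 3*exp(x + z), -4*x - 3*sin(x) - cos(y)) ≠ 0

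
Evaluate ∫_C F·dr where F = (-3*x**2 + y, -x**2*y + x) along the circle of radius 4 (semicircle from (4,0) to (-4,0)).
128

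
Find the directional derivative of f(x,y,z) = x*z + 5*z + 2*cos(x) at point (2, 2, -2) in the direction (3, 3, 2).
sqrt(22)*(4 - 3*sin(2))/11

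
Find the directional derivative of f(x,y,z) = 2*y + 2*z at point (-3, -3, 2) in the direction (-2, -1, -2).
-2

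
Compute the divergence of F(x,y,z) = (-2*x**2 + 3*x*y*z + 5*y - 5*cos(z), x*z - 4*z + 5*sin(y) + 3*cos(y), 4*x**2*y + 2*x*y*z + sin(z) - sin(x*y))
2*x*y - 4*x + 3*y*z - 3*sin(y) + 5*cos(y) + cos(z)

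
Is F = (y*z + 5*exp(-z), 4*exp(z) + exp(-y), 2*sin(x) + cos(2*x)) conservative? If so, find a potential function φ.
No, ∇×F = (-4*exp(z), y + 2*sin(2*x) - 2*cos(x) - 5*exp(-z), -z) ≠ 0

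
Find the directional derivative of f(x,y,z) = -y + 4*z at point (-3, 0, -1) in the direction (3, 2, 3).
5*sqrt(22)/11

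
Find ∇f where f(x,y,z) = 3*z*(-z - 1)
(0, 0, -6*z - 3)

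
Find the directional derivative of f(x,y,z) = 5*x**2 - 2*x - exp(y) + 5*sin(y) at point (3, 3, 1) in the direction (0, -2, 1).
2*sqrt(5)*(-5*cos(3) + exp(3))/5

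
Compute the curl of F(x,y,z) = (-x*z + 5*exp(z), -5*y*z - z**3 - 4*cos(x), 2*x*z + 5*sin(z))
(5*y + 3*z**2, -x - 2*z + 5*exp(z), 4*sin(x))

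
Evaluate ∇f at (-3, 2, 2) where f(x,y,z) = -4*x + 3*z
(-4, 0, 3)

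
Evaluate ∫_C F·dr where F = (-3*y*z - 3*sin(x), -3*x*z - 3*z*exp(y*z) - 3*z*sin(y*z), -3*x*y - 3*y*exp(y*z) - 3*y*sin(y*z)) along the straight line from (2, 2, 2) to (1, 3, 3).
-3*exp(9) - 3 + 3*cos(9) - 3*cos(2) + 3*cos(1) - 3*cos(4) + 3*exp(4)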